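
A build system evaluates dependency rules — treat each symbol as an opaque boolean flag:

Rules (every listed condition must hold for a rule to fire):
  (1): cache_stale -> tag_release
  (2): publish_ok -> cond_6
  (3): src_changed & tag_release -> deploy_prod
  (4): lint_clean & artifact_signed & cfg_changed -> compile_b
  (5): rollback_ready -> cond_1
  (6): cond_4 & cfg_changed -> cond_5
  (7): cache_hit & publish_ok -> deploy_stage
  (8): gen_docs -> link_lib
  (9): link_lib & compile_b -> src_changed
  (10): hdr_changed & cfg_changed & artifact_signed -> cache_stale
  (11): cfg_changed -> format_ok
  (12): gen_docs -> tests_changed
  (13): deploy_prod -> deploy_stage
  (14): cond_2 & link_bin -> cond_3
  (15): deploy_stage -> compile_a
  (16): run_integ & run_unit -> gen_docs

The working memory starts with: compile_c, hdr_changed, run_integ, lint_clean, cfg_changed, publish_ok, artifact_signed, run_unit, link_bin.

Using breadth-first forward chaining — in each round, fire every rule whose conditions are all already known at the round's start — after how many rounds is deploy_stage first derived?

Round 1: (2) [publish_ok -> cond_6]; (4) [lint_clean & artifact_signed & cfg_changed -> compile_b]; (10) [hdr_changed & cfg_changed & artifact_signed -> cache_stale]; (11) [cfg_changed -> format_ok]; (16) [run_integ & run_unit -> gen_docs]. New: cond_6, compile_b, cache_stale, format_ok, gen_docs.
Round 2: (1) [cache_stale -> tag_release]; (8) [gen_docs -> link_lib]; (12) [gen_docs -> tests_changed]. New: tag_release, link_lib, tests_changed.
Round 3: (9) [link_lib & compile_b -> src_changed]. New: src_changed.
Round 4: (3) [src_changed & tag_release -> deploy_prod]. New: deploy_prod.
Round 5: (13) [deploy_prod -> deploy_stage]. New: deploy_stage.
deploy_stage first appears in round 5.

5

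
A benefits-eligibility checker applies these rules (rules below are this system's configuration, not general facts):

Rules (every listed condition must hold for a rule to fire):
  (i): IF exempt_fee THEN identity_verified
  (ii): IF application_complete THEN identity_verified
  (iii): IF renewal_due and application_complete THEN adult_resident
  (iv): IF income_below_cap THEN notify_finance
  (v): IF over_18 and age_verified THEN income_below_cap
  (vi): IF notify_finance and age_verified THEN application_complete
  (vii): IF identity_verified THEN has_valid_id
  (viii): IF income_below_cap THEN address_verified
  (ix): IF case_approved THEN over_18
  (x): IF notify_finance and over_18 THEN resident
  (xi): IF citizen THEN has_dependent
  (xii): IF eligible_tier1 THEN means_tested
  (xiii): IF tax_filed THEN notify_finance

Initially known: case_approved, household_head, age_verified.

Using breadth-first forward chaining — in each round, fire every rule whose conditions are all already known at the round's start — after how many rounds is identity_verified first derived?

Round 1 fires (ix), giving over_18.
Round 2 fires (v), giving income_below_cap.
Round 3 fires (iv), (viii), giving notify_finance, address_verified.
Round 4 fires (vi), (x), giving application_complete, resident.
Round 5 fires (ii), giving identity_verified.
identity_verified first appears in round 5.

5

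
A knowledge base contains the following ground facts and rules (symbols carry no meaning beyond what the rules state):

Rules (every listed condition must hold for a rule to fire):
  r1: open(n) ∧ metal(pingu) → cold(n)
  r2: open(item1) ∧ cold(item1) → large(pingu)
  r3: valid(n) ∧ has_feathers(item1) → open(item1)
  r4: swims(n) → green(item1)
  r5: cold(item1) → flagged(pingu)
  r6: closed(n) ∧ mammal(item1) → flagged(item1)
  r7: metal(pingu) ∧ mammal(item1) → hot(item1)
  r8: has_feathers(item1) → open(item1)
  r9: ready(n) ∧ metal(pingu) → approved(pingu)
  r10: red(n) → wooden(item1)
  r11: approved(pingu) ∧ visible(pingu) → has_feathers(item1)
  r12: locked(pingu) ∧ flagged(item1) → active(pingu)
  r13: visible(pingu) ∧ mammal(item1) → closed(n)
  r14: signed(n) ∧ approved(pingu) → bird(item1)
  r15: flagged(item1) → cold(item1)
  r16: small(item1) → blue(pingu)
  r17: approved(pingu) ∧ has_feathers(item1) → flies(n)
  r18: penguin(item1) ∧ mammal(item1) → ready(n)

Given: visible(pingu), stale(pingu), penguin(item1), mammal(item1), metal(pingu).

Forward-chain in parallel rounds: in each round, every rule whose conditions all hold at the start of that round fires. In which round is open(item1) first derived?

Round 1: r7 [metal(pingu) ∧ mammal(item1) → hot(item1)]; r13 [visible(pingu) ∧ mammal(item1) → closed(n)]; r18 [penguin(item1) ∧ mammal(item1) → ready(n)]. Adds hot(item1), closed(n), ready(n).
Round 2: r6 [closed(n) ∧ mammal(item1) → flagged(item1)]; r9 [ready(n) ∧ metal(pingu) → approved(pingu)]. Adds flagged(item1), approved(pingu).
Round 3: r11 [approved(pingu) ∧ visible(pingu) → has_feathers(item1)]; r15 [flagged(item1) → cold(item1)]. Adds has_feathers(item1), cold(item1).
Round 4: r5 [cold(item1) → flagged(pingu)]; r8 [has_feathers(item1) → open(item1)]; r17 [approved(pingu) ∧ has_feathers(item1) → flies(n)]. Adds flagged(pingu), open(item1), flies(n).
open(item1) first appears in round 4.

4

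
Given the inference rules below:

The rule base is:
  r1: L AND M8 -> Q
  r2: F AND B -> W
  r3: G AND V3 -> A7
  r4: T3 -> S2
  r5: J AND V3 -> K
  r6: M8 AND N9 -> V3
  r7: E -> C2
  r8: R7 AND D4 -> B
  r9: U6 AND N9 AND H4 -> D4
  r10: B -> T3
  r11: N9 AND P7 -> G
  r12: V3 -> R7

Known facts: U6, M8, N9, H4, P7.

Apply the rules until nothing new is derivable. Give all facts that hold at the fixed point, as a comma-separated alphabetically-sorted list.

Round 1: r6 [M8 AND N9 -> V3]; r9 [U6 AND N9 AND H4 -> D4]; r11 [N9 AND P7 -> G]. Adds V3, D4, G.
Round 2: r3 [G AND V3 -> A7]; r12 [V3 -> R7]. Adds A7, R7.
Round 3: r8 [R7 AND D4 -> B]. Adds B.
Round 4: r10 [B -> T3]. Adds T3.
Round 5: r4 [T3 -> S2]. Adds S2.

A7, B, D4, G, H4, M8, N9, P7, R7, S2, T3, U6, V3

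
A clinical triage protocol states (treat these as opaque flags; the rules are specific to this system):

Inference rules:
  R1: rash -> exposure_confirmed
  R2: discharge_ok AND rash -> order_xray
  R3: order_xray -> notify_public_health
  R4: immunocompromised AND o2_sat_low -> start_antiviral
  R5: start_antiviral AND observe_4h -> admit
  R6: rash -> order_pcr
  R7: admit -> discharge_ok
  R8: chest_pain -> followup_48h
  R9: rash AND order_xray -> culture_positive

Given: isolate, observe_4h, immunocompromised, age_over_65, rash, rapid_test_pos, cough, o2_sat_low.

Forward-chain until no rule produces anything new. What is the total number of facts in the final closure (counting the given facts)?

[1] R1 [rash -> exposure_confirmed]; R4 [immunocompromised AND o2_sat_low -> start_antiviral]; R6 [rash -> order_pcr]. ⇒ new: exposure_confirmed, start_antiviral, order_pcr.
[2] R5 [start_antiviral AND observe_4h -> admit]. ⇒ new: admit.
[3] R7 [admit -> discharge_ok]. ⇒ new: discharge_ok.
[4] R2 [discharge_ok AND rash -> order_xray]. ⇒ new: order_xray.
[5] R3 [order_xray -> notify_public_health]; R9 [rash AND order_xray -> culture_positive]. ⇒ new: notify_public_health, culture_positive.
Closure: {admit, age_over_65, cough, culture_positive, discharge_ok, exposure_confirmed, immunocompromised, isolate, notify_public_health, o2_sat_low, observe_4h, order_pcr, order_xray, rapid_test_pos, rash, start_antiviral} — 16 facts.

16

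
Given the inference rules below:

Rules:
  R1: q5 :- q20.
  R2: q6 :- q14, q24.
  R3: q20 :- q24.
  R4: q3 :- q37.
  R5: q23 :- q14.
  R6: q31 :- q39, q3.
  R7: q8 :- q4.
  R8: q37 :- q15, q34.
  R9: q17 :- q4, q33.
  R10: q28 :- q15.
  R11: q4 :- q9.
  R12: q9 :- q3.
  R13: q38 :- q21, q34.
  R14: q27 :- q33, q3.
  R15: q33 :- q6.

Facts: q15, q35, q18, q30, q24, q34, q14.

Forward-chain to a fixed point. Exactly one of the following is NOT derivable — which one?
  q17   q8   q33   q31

q31

Round 1: R2 [q6 :- q14, q24.]; R3 [q20 :- q24.]; R5 [q23 :- q14.]; R8 [q37 :- q15, q34.]; R10 [q28 :- q15.]. New: q6, q20, q23, q37, q28.
Round 2: R1 [q5 :- q20.]; R4 [q3 :- q37.]; R15 [q33 :- q6.]. New: q5, q3, q33.
Round 3: R12 [q9 :- q3.]; R14 [q27 :- q33, q3.]. New: q9, q27.
Round 4: R11 [q4 :- q9.]. New: q4.
Round 5: R7 [q8 :- q4.]; R9 [q17 :- q4, q33.]. New: q8, q17.
Derived: q8 (round 5), q17 (round 5), q33 (round 2). q31 never appears in any round.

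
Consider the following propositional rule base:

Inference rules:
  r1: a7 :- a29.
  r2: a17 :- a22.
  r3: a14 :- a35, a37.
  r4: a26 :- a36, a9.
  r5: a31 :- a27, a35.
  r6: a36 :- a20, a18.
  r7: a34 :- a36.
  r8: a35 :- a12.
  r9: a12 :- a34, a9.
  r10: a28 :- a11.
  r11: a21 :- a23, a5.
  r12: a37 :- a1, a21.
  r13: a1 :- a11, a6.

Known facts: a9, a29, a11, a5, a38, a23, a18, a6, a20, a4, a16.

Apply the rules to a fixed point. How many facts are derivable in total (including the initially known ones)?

Round 1: r1 [a7 :- a29.]; r6 [a36 :- a20, a18.]; r10 [a28 :- a11.]; r11 [a21 :- a23, a5.]; r13 [a1 :- a11, a6.]. New: a7, a36, a28, a21, a1.
Round 2: r4 [a26 :- a36, a9.]; r7 [a34 :- a36.]; r12 [a37 :- a1, a21.]. New: a26, a34, a37.
Round 3: r9 [a12 :- a34, a9.]. New: a12.
Round 4: r8 [a35 :- a12.]. New: a35.
Round 5: r3 [a14 :- a35, a37.]. New: a14.
Closure: {a1, a11, a12, a14, a16, a18, a20, a21, a23, a26, a28, a29, a34, a35, a36, a37, a38, a4, a5, a6, a7, a9} — 22 facts.

22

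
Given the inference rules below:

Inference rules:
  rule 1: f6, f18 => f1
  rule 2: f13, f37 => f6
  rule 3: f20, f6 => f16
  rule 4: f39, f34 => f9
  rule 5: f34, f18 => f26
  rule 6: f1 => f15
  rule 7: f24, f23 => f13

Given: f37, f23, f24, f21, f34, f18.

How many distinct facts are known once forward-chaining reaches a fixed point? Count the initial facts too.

Round 1 fires rule 5, rule 7, giving f26, f13.
Round 2 fires rule 2, giving f6.
Round 3 fires rule 1, giving f1.
Round 4 fires rule 6, giving f15.
Closure: {f1, f13, f15, f18, f21, f23, f24, f26, f34, f37, f6} — 11 facts.

11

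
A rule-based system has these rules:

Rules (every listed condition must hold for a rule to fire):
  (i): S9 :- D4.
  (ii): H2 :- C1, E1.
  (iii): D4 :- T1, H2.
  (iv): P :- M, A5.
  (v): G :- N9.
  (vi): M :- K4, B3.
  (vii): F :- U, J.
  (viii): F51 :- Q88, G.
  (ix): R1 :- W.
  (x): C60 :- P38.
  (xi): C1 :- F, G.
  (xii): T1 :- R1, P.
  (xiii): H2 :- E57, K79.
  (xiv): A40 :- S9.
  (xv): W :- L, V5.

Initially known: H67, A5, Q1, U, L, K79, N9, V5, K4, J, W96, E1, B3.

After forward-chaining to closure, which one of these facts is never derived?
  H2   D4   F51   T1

F51

Round 1 fires (v), (vi), (vii), (xv), giving G, M, F, W.
Round 2 fires (iv), (ix), (xi), giving P, R1, C1.
Round 3 fires (ii), (xii), giving H2, T1.
Round 4 fires (iii), giving D4.
Round 5 fires (i), giving S9.
Round 6 fires (xiv), giving A40.
Derived: T1 (round 3), H2 (round 3), D4 (round 4). F51 never appears in any round.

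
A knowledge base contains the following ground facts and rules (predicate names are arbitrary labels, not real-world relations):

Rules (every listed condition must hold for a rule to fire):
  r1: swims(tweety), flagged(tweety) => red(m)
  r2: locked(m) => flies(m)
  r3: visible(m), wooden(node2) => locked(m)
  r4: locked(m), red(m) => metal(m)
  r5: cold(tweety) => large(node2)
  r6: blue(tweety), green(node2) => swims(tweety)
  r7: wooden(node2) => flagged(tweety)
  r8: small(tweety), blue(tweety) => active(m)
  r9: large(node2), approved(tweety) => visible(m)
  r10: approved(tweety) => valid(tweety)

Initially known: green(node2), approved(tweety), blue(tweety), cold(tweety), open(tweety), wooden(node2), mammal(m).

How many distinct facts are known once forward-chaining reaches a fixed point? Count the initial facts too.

16

Round 1: r5 [cold(tweety) => large(node2)]; r6 [blue(tweety), green(node2) => swims(tweety)]; r7 [wooden(node2) => flagged(tweety)]; r10 [approved(tweety) => valid(tweety)]. Adds large(node2), swims(tweety), flagged(tweety), valid(tweety).
Round 2: r1 [swims(tweety), flagged(tweety) => red(m)]; r9 [large(node2), approved(tweety) => visible(m)]. Adds red(m), visible(m).
Round 3: r3 [visible(m), wooden(node2) => locked(m)]. Adds locked(m).
Round 4: r2 [locked(m) => flies(m)]; r4 [locked(m), red(m) => metal(m)]. Adds flies(m), metal(m).
Closure: {approved(tweety), blue(tweety), cold(tweety), flagged(tweety), flies(m), green(node2), large(node2), locked(m), mammal(m), metal(m), open(tweety), red(m), swims(tweety), valid(tweety), visible(m), wooden(node2)} — 16 facts.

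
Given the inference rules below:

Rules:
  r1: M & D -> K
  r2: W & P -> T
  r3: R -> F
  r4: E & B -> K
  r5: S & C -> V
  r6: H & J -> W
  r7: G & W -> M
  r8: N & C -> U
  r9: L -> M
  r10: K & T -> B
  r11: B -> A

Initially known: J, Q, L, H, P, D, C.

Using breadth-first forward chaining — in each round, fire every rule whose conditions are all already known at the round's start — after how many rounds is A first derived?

Round 1 — r6, r9, derive W, M.
Round 2 — r1, r2, derive K, T.
Round 3 — r10, derive B.
Round 4 — r11, derive A.
A first appears in round 4.

4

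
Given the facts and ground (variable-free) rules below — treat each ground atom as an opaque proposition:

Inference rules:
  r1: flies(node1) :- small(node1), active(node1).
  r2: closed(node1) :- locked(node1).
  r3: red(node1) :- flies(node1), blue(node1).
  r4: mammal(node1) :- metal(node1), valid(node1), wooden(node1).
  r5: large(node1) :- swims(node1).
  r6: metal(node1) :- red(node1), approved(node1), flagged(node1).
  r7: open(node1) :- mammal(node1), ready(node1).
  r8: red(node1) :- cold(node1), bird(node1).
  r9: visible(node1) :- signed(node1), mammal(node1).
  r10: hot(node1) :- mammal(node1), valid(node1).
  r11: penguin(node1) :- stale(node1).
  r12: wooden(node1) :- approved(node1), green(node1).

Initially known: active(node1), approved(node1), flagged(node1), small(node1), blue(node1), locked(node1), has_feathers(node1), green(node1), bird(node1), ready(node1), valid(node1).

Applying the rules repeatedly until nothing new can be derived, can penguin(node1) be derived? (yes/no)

no

Round 1: r1 [flies(node1) :- small(node1), active(node1).]; r2 [closed(node1) :- locked(node1).]; r12 [wooden(node1) :- approved(node1), green(node1).]. Adds flies(node1), closed(node1), wooden(node1).
Round 2: r3 [red(node1) :- flies(node1), blue(node1).]. Adds red(node1).
Round 3: r6 [metal(node1) :- red(node1), approved(node1), flagged(node1).]. Adds metal(node1).
Round 4: r4 [mammal(node1) :- metal(node1), valid(node1), wooden(node1).]. Adds mammal(node1).
Round 5: r7 [open(node1) :- mammal(node1), ready(node1).]; r10 [hot(node1) :- mammal(node1), valid(node1).]. Adds open(node1), hot(node1).
Fixed point reached. penguin(node1) is concluded only by r11; r11 needs stale(node1) (never derived).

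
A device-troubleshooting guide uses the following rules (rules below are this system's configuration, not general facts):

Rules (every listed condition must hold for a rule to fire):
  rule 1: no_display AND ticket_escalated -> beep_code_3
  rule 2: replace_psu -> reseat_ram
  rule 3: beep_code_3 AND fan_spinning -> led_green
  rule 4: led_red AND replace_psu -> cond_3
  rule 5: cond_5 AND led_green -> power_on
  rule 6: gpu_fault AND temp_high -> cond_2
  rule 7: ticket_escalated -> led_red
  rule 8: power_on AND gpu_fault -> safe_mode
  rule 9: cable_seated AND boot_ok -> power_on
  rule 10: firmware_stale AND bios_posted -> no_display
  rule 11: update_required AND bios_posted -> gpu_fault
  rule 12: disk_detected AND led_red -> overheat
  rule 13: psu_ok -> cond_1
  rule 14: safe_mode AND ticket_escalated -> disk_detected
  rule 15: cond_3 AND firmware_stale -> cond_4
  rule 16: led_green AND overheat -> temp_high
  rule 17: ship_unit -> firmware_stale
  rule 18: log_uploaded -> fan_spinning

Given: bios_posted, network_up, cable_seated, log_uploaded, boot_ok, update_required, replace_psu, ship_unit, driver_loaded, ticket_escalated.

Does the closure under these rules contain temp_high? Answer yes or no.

yes

[1] rule 2 [replace_psu -> reseat_ram]; rule 7 [ticket_escalated -> led_red]; rule 9 [cable_seated AND boot_ok -> power_on]; rule 11 [update_required AND bios_posted -> gpu_fault]; rule 17 [ship_unit -> firmware_stale]; rule 18 [log_uploaded -> fan_spinning]. ⇒ new: reseat_ram, led_red, power_on, gpu_fault, firmware_stale, fan_spinning.
[2] rule 4 [led_red AND replace_psu -> cond_3]; rule 8 [power_on AND gpu_fault -> safe_mode]; rule 10 [firmware_stale AND bios_posted -> no_display]. ⇒ new: cond_3, safe_mode, no_display.
[3] rule 1 [no_display AND ticket_escalated -> beep_code_3]; rule 14 [safe_mode AND ticket_escalated -> disk_detected]; rule 15 [cond_3 AND firmware_stale -> cond_4]. ⇒ new: beep_code_3, disk_detected, cond_4.
[4] rule 3 [beep_code_3 AND fan_spinning -> led_green]; rule 12 [disk_detected AND led_red -> overheat]. ⇒ new: led_green, overheat.
[5] rule 16 [led_green AND overheat -> temp_high]. ⇒ new: temp_high.
[6] rule 6 [gpu_fault AND temp_high -> cond_2]. ⇒ new: cond_2.
temp_high appears in round 5, so it is derivable.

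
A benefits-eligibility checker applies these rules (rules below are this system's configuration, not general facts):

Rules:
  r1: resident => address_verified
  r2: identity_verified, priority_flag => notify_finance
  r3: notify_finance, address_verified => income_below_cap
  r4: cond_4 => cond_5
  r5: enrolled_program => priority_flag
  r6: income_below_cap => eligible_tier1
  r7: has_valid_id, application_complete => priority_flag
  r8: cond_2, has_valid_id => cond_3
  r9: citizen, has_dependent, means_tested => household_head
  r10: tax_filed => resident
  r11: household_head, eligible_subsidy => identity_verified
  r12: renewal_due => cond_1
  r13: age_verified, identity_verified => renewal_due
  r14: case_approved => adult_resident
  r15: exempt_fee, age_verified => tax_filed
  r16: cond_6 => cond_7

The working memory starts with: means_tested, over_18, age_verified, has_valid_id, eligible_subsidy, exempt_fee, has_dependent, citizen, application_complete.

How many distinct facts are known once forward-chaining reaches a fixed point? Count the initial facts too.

[1] r7 [has_valid_id, application_complete => priority_flag]; r9 [citizen, has_dependent, means_tested => household_head]; r15 [exempt_fee, age_verified => tax_filed]. ⇒ new: priority_flag, household_head, tax_filed.
[2] r10 [tax_filed => resident]; r11 [household_head, eligible_subsidy => identity_verified]. ⇒ new: resident, identity_verified.
[3] r1 [resident => address_verified]; r2 [identity_verified, priority_flag => notify_finance]; r13 [age_verified, identity_verified => renewal_due]. ⇒ new: address_verified, notify_finance, renewal_due.
[4] r3 [notify_finance, address_verified => income_below_cap]; r12 [renewal_due => cond_1]. ⇒ new: income_below_cap, cond_1.
[5] r6 [income_below_cap => eligible_tier1]. ⇒ new: eligible_tier1.
Closure: {address_verified, age_verified, application_complete, citizen, cond_1, eligible_subsidy, eligible_tier1, exempt_fee, has_dependent, has_valid_id, household_head, identity_verified, income_below_cap, means_tested, notify_finance, over_18, priority_flag, renewal_due, resident, tax_filed} — 20 facts.

20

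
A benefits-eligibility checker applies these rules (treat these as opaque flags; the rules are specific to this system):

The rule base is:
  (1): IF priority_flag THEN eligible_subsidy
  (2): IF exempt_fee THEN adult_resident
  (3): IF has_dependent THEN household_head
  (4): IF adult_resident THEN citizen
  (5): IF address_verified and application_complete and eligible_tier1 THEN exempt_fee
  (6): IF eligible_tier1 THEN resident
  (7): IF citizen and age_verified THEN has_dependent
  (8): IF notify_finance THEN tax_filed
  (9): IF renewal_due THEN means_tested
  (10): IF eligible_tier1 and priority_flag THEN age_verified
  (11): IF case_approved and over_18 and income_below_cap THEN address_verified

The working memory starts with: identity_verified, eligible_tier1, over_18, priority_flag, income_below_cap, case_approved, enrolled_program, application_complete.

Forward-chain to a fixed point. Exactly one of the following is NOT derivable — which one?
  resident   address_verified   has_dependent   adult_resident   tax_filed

Round 1: (1) [IF priority_flag THEN eligible_subsidy]; (6) [IF eligible_tier1 THEN resident]; (10) [IF eligible_tier1 and priority_flag THEN age_verified]; (11) [IF case_approved and over_18 and income_below_cap THEN address_verified]. New: eligible_subsidy, resident, age_verified, address_verified.
Round 2: (5) [IF address_verified and application_complete and eligible_tier1 THEN exempt_fee]. New: exempt_fee.
Round 3: (2) [IF exempt_fee THEN adult_resident]. New: adult_resident.
Round 4: (4) [IF adult_resident THEN citizen]. New: citizen.
Round 5: (7) [IF citizen and age_verified THEN has_dependent]. New: has_dependent.
Round 6: (3) [IF has_dependent THEN household_head]. New: household_head.
Derived: adult_resident (round 3), has_dependent (round 5), resident (round 1), address_verified (round 1). tax_filed never appears in any round.

tax_filed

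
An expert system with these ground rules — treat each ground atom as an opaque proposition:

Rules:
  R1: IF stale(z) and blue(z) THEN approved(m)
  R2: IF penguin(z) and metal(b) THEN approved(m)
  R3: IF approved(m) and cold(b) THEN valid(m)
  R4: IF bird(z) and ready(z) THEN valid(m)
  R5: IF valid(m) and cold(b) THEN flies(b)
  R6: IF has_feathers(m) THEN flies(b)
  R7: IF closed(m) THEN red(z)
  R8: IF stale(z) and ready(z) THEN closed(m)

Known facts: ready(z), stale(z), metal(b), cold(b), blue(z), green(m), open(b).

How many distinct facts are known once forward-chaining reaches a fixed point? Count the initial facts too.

Round 1 — R1, R8, derive approved(m), closed(m).
Round 2 — R3, R7, derive valid(m), red(z).
Round 3 — R5, derive flies(b).
Closure: {approved(m), blue(z), closed(m), cold(b), flies(b), green(m), metal(b), open(b), ready(z), red(z), stale(z), valid(m)} — 12 facts.

12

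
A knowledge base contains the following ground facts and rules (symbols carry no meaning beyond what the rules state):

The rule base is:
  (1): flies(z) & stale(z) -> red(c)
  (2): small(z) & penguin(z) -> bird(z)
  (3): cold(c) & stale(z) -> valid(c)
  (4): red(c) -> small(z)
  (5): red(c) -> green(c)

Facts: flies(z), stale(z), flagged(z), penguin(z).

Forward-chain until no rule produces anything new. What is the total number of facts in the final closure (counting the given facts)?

Round 1: (1) [flies(z) & stale(z) -> red(c)]. Adds red(c).
Round 2: (4) [red(c) -> small(z)]; (5) [red(c) -> green(c)]. Adds small(z), green(c).
Round 3: (2) [small(z) & penguin(z) -> bird(z)]. Adds bird(z).
Closure: {bird(z), flagged(z), flies(z), green(c), penguin(z), red(c), small(z), stale(z)} — 8 facts.

8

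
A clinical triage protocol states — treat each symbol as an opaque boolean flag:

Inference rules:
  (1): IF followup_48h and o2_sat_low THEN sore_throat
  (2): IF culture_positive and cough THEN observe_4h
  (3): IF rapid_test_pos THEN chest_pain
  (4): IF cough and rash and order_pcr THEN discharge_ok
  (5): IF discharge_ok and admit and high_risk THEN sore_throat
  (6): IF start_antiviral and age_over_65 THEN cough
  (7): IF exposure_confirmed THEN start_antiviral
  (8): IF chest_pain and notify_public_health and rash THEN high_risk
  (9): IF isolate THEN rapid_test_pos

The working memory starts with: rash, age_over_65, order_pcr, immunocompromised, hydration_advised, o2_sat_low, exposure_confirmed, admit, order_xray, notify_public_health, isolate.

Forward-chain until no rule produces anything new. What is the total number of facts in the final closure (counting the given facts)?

18

Round 1: (7) [IF exposure_confirmed THEN start_antiviral]; (9) [IF isolate THEN rapid_test_pos]. New: start_antiviral, rapid_test_pos.
Round 2: (3) [IF rapid_test_pos THEN chest_pain]; (6) [IF start_antiviral and age_over_65 THEN cough]. New: chest_pain, cough.
Round 3: (4) [IF cough and rash and order_pcr THEN discharge_ok]; (8) [IF chest_pain and notify_public_health and rash THEN high_risk]. New: discharge_ok, high_risk.
Round 4: (5) [IF discharge_ok and admit and high_risk THEN sore_throat]. New: sore_throat.
Closure: {admit, age_over_65, chest_pain, cough, discharge_ok, exposure_confirmed, high_risk, hydration_advised, immunocompromised, isolate, notify_public_health, o2_sat_low, order_pcr, order_xray, rapid_test_pos, rash, sore_throat, start_antiviral} — 18 facts.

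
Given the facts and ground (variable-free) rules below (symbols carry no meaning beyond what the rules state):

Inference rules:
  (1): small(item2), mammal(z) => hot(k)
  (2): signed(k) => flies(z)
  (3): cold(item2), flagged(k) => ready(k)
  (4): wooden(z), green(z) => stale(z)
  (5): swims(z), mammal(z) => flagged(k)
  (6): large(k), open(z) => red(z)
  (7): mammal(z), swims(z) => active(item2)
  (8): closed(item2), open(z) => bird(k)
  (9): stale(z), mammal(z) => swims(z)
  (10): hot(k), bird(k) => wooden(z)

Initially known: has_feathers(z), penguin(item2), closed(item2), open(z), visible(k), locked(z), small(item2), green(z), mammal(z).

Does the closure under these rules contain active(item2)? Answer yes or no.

Round 1 — (1), (8), derive hot(k), bird(k).
Round 2 — (10), derive wooden(z).
Round 3 — (4), derive stale(z).
Round 4 — (9), derive swims(z).
Round 5 — (5), (7), derive flagged(k), active(item2).
active(item2) appears in round 5, so it is derivable.

yes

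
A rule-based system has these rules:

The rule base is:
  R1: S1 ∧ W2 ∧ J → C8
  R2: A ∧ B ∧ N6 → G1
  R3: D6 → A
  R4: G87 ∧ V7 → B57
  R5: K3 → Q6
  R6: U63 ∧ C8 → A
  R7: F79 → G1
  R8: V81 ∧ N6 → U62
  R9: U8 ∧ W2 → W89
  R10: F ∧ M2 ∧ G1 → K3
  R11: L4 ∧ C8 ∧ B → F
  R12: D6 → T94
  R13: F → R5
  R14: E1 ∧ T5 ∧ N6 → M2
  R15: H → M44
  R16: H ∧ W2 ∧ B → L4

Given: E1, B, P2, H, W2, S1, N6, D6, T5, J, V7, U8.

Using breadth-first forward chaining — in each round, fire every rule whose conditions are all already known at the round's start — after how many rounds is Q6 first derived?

4

[1] R1 [S1 ∧ W2 ∧ J → C8]; R3 [D6 → A]; R9 [U8 ∧ W2 → W89]; R12 [D6 → T94]; R14 [E1 ∧ T5 ∧ N6 → M2]; R15 [H → M44]; R16 [H ∧ W2 ∧ B → L4]. ⇒ new: C8, A, W89, T94, M2, M44, L4.
[2] R2 [A ∧ B ∧ N6 → G1]; R11 [L4 ∧ C8 ∧ B → F]. ⇒ new: G1, F.
[3] R10 [F ∧ M2 ∧ G1 → K3]; R13 [F → R5]. ⇒ new: K3, R5.
[4] R5 [K3 → Q6]. ⇒ new: Q6.
Q6 first appears in round 4.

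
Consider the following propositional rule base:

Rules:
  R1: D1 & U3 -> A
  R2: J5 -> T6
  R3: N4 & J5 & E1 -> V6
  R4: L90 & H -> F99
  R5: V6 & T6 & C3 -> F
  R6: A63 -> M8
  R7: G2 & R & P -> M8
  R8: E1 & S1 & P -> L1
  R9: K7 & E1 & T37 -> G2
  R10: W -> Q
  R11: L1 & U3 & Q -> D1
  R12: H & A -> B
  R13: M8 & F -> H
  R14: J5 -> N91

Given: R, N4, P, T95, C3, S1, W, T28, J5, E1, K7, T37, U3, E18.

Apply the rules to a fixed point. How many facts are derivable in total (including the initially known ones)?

26

Round 1 fires R2, R3, R8, R9, R10, R14, giving T6, V6, L1, G2, Q, N91.
Round 2 fires R5, R7, R11, giving F, M8, D1.
Round 3 fires R1, R13, giving A, H.
Round 4 fires R12, giving B.
Closure: {A, B, C3, D1, E1, E18, F, G2, H, J5, K7, L1, M8, N4, N91, P, Q, R, S1, T28, T37, T6, T95, U3, V6, W} — 26 facts.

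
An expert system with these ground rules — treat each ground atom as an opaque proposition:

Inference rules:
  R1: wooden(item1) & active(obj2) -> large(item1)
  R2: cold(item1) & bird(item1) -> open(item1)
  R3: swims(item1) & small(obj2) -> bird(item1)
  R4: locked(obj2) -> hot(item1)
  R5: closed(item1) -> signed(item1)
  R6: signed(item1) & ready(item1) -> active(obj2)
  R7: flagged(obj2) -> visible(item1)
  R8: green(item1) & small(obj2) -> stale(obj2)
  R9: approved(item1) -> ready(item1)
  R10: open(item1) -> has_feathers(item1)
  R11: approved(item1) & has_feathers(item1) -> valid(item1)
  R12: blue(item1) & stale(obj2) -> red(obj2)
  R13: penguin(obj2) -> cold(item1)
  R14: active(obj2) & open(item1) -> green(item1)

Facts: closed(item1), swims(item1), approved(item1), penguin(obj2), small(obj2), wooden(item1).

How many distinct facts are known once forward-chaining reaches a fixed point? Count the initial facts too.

17

Round 1 — R3, R5, R9, R13, derive bird(item1), signed(item1), ready(item1), cold(item1).
Round 2 — R2, R6, derive open(item1), active(obj2).
Round 3 — R1, R10, R14, derive large(item1), has_feathers(item1), green(item1).
Round 4 — R8, R11, derive stale(obj2), valid(item1).
Closure: {active(obj2), approved(item1), bird(item1), closed(item1), cold(item1), green(item1), has_feathers(item1), large(item1), open(item1), penguin(obj2), ready(item1), signed(item1), small(obj2), stale(obj2), swims(item1), valid(item1), wooden(item1)} — 17 facts.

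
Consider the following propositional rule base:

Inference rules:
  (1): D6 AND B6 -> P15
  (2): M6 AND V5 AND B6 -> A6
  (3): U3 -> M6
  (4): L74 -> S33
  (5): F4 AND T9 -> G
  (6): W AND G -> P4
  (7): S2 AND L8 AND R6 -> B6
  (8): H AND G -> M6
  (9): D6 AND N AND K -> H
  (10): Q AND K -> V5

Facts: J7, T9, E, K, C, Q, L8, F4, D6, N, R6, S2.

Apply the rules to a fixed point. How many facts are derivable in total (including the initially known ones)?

19

Round 1: (5) [F4 AND T9 -> G]; (7) [S2 AND L8 AND R6 -> B6]; (9) [D6 AND N AND K -> H]; (10) [Q AND K -> V5]. Adds G, B6, H, V5.
Round 2: (1) [D6 AND B6 -> P15]; (8) [H AND G -> M6]. Adds P15, M6.
Round 3: (2) [M6 AND V5 AND B6 -> A6]. Adds A6.
Closure: {A6, B6, C, D6, E, F4, G, H, J7, K, L8, M6, N, P15, Q, R6, S2, T9, V5} — 19 facts.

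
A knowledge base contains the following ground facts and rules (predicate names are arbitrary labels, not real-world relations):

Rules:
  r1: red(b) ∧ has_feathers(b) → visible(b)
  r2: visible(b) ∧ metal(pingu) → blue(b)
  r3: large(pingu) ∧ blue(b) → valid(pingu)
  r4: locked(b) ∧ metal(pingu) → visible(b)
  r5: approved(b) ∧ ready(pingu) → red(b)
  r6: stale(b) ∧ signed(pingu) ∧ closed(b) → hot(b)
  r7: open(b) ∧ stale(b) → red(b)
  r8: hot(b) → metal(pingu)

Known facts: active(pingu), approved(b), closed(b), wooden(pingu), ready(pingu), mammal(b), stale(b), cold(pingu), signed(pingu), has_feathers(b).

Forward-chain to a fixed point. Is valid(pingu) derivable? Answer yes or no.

no

[1] r5 [approved(b) ∧ ready(pingu) → red(b)]; r6 [stale(b) ∧ signed(pingu) ∧ closed(b) → hot(b)]. ⇒ new: red(b), hot(b).
[2] r1 [red(b) ∧ has_feathers(b) → visible(b)]; r8 [hot(b) → metal(pingu)]. ⇒ new: visible(b), metal(pingu).
[3] r2 [visible(b) ∧ metal(pingu) → blue(b)]. ⇒ new: blue(b).
Fixed point reached. valid(pingu) is concluded only by r3; r3 needs large(pingu) (never derived).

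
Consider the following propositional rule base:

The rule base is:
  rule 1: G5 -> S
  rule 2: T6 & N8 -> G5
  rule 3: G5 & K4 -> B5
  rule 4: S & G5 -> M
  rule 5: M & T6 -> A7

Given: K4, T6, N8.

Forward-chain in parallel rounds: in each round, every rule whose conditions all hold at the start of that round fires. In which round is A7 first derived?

4

Round 1 fires rule 2, giving G5.
Round 2 fires rule 1, rule 3, giving S, B5.
Round 3 fires rule 4, giving M.
Round 4 fires rule 5, giving A7.
A7 first appears in round 4.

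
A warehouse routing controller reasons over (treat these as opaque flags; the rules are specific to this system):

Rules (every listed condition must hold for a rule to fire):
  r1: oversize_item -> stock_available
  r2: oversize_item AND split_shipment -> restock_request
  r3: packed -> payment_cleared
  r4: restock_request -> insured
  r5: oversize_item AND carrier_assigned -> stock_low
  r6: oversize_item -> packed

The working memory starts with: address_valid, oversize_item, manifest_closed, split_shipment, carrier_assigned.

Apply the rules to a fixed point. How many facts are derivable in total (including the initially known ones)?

Round 1 fires r1, r2, r5, r6, giving stock_available, restock_request, stock_low, packed.
Round 2 fires r3, r4, giving payment_cleared, insured.
Closure: {address_valid, carrier_assigned, insured, manifest_closed, oversize_item, packed, payment_cleared, restock_request, split_shipment, stock_available, stock_low} — 11 facts.

11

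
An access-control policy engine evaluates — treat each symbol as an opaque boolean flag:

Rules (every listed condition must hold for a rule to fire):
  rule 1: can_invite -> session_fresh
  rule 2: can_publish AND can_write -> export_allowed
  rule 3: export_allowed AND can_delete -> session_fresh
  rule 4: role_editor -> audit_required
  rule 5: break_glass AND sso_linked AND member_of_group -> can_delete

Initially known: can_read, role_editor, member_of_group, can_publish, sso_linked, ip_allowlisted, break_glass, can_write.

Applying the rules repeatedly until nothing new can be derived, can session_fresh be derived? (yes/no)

Round 1: rule 2 [can_publish AND can_write -> export_allowed]; rule 4 [role_editor -> audit_required]; rule 5 [break_glass AND sso_linked AND member_of_group -> can_delete]. Adds export_allowed, audit_required, can_delete.
Round 2: rule 3 [export_allowed AND can_delete -> session_fresh]. Adds session_fresh.
session_fresh appears in round 2, so it is derivable.

yes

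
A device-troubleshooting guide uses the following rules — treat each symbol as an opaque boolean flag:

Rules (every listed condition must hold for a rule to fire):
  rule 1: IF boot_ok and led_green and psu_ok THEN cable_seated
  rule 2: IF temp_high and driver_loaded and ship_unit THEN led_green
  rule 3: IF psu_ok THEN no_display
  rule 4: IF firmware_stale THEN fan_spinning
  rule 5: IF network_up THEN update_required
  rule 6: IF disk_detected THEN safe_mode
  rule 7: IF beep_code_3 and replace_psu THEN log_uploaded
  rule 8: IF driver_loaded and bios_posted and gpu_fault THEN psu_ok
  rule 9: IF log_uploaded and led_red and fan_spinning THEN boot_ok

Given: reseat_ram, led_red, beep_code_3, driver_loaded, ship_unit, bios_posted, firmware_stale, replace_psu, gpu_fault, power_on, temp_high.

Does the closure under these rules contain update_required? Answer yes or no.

no

[1] rule 2 [IF temp_high and driver_loaded and ship_unit THEN led_green]; rule 4 [IF firmware_stale THEN fan_spinning]; rule 7 [IF beep_code_3 and replace_psu THEN log_uploaded]; rule 8 [IF driver_loaded and bios_posted and gpu_fault THEN psu_ok]. ⇒ new: led_green, fan_spinning, log_uploaded, psu_ok.
[2] rule 3 [IF psu_ok THEN no_display]; rule 9 [IF log_uploaded and led_red and fan_spinning THEN boot_ok]. ⇒ new: no_display, boot_ok.
[3] rule 1 [IF boot_ok and led_green and psu_ok THEN cable_seated]. ⇒ new: cable_seated.
Fixed point reached. update_required is concluded only by rule 5; rule 5 needs network_up (never derived).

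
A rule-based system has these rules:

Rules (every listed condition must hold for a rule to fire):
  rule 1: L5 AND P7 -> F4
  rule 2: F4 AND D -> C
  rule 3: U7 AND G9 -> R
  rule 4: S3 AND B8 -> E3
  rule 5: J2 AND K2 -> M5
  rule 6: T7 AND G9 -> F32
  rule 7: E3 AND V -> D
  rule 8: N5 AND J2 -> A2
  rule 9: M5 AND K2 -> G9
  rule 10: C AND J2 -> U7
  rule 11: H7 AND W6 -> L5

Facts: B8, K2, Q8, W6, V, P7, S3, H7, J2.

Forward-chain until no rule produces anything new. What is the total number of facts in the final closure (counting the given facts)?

[1] rule 4 [S3 AND B8 -> E3]; rule 5 [J2 AND K2 -> M5]; rule 11 [H7 AND W6 -> L5]. ⇒ new: E3, M5, L5.
[2] rule 1 [L5 AND P7 -> F4]; rule 7 [E3 AND V -> D]; rule 9 [M5 AND K2 -> G9]. ⇒ new: F4, D, G9.
[3] rule 2 [F4 AND D -> C]. ⇒ new: C.
[4] rule 10 [C AND J2 -> U7]. ⇒ new: U7.
[5] rule 3 [U7 AND G9 -> R]. ⇒ new: R.
Closure: {B8, C, D, E3, F4, G9, H7, J2, K2, L5, M5, P7, Q8, R, S3, U7, V, W6} — 18 facts.

18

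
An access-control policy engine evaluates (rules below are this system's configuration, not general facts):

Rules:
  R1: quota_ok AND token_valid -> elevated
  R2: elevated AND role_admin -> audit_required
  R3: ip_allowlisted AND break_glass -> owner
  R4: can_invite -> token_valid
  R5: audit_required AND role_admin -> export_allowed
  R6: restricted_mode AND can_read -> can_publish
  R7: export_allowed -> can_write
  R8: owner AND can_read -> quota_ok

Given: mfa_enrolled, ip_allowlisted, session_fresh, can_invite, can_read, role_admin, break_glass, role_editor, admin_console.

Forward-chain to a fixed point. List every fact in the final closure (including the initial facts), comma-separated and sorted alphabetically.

Round 1: R3 [ip_allowlisted AND break_glass -> owner]; R4 [can_invite -> token_valid]. New: owner, token_valid.
Round 2: R8 [owner AND can_read -> quota_ok]. New: quota_ok.
Round 3: R1 [quota_ok AND token_valid -> elevated]. New: elevated.
Round 4: R2 [elevated AND role_admin -> audit_required]. New: audit_required.
Round 5: R5 [audit_required AND role_admin -> export_allowed]. New: export_allowed.
Round 6: R7 [export_allowed -> can_write]. New: can_write.

admin_console, audit_required, break_glass, can_invite, can_read, can_write, elevated, export_allowed, ip_allowlisted, mfa_enrolled, owner, quota_ok, role_admin, role_editor, session_fresh, token_valid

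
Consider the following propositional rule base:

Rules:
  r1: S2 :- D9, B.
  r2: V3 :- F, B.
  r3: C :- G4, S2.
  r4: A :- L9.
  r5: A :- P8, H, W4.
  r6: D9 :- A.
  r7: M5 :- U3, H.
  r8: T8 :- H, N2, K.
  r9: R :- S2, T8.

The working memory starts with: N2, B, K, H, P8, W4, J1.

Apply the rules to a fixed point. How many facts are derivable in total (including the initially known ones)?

12

Round 1: r5 [A :- P8, H, W4.]; r8 [T8 :- H, N2, K.]. New: A, T8.
Round 2: r6 [D9 :- A.]. New: D9.
Round 3: r1 [S2 :- D9, B.]. New: S2.
Round 4: r9 [R :- S2, T8.]. New: R.
Closure: {A, B, D9, H, J1, K, N2, P8, R, S2, T8, W4} — 12 facts.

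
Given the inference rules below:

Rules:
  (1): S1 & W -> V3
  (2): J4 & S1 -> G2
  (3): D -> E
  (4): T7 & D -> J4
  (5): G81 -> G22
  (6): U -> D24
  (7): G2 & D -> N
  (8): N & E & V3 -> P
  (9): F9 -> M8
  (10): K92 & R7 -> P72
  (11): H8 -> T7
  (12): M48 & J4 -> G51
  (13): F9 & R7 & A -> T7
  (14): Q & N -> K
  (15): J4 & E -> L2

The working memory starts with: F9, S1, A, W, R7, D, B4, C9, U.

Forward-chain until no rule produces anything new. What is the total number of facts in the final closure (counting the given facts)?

Round 1 fires (1), (3), (6), (9), (13), giving V3, E, D24, M8, T7.
Round 2 fires (4), giving J4.
Round 3 fires (2), (15), giving G2, L2.
Round 4 fires (7), giving N.
Round 5 fires (8), giving P.
Closure: {A, B4, C9, D, D24, E, F9, G2, J4, L2, M8, N, P, R7, S1, T7, U, V3, W} — 19 facts.

19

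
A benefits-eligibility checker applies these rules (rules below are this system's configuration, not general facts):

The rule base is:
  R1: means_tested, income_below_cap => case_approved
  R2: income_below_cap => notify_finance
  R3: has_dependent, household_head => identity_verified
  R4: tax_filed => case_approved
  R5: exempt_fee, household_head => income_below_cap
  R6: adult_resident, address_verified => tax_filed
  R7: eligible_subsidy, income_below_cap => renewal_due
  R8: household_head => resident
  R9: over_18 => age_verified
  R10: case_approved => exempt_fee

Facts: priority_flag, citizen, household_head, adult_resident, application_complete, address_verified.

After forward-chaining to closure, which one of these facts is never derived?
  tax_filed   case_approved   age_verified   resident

age_verified

[1] R6 [adult_resident, address_verified => tax_filed]; R8 [household_head => resident]. ⇒ new: tax_filed, resident.
[2] R4 [tax_filed => case_approved]. ⇒ new: case_approved.
[3] R10 [case_approved => exempt_fee]. ⇒ new: exempt_fee.
[4] R5 [exempt_fee, household_head => income_below_cap]. ⇒ new: income_below_cap.
[5] R2 [income_below_cap => notify_finance]. ⇒ new: notify_finance.
Derived: tax_filed (round 1), resident (round 1), case_approved (round 2). age_verified never appears in any round.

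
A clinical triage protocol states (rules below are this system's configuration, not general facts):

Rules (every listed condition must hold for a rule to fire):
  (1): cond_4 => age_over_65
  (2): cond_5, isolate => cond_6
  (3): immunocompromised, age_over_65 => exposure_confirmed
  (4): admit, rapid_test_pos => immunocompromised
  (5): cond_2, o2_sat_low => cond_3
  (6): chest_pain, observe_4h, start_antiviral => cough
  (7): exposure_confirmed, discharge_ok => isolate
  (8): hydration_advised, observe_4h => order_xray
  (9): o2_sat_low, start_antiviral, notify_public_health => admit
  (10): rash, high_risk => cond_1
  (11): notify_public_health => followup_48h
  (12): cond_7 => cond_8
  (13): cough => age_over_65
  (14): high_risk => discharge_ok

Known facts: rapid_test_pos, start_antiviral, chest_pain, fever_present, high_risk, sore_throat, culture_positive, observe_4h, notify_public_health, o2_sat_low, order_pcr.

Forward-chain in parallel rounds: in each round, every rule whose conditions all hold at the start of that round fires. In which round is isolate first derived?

4

[1] (6) [chest_pain, observe_4h, start_antiviral => cough]; (9) [o2_sat_low, start_antiviral, notify_public_health => admit]; (11) [notify_public_health => followup_48h]; (14) [high_risk => discharge_ok]. ⇒ new: cough, admit, followup_48h, discharge_ok.
[2] (4) [admit, rapid_test_pos => immunocompromised]; (13) [cough => age_over_65]. ⇒ new: immunocompromised, age_over_65.
[3] (3) [immunocompromised, age_over_65 => exposure_confirmed]. ⇒ new: exposure_confirmed.
[4] (7) [exposure_confirmed, discharge_ok => isolate]. ⇒ new: isolate.
isolate first appears in round 4.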